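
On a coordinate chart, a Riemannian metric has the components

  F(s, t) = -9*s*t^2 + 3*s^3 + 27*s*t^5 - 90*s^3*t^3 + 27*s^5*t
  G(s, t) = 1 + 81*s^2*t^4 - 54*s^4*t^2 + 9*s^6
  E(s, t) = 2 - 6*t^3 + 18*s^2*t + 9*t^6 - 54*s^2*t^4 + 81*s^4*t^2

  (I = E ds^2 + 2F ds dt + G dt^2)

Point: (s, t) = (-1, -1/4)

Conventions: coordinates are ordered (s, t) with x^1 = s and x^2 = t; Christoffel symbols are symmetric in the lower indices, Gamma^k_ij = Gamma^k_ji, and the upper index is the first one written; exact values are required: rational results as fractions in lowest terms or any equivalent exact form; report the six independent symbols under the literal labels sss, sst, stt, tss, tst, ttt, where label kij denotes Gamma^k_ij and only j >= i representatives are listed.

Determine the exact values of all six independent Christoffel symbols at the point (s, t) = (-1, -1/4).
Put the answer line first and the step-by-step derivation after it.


Answer: Gamma_sss = -22176/34361, Gamma_sst = -41580/34361, Gamma_stt = 22176/34361, Gamma_tss = -44928/34361, Gamma_tst = -84240/34361, Gamma_ttt = 44928/34361

E = 10025/4096, F = 3003/1024, G = 1777/256 at the point
E_s = -693/64, E_t = -10395/512, F_s = -21627/1024, F_t = -3879/256, G_s = -5265/128, G_t = 351/16
EG - F^2 = 34361/4096;  g^inv = (4096/34361) * [[1777/256, -3003/1024], [-3003/1024, 10025/4096]]
first-kind symbols [ij,l] = (1/2)(d_i g_jl + d_j g_il - d_l g_ij): [ss,s] = E_s/2 = -693/128, [ss,t] = F_s - E_t/2 = -351/32, [st,s] = E_t/2 = -10395/1024, [st,t] = G_s/2 = -5265/256, [tt,s] = F_t - G_s/2 = 693/128, [tt,t] = G_t/2 = 351/32
Gamma^s_ij = (G*[ij,s] - F*[ij,t])/(EG - F^2), Gamma^t_ij = (E*[ij,t] - F*[ij,s])/(EG - F^2)


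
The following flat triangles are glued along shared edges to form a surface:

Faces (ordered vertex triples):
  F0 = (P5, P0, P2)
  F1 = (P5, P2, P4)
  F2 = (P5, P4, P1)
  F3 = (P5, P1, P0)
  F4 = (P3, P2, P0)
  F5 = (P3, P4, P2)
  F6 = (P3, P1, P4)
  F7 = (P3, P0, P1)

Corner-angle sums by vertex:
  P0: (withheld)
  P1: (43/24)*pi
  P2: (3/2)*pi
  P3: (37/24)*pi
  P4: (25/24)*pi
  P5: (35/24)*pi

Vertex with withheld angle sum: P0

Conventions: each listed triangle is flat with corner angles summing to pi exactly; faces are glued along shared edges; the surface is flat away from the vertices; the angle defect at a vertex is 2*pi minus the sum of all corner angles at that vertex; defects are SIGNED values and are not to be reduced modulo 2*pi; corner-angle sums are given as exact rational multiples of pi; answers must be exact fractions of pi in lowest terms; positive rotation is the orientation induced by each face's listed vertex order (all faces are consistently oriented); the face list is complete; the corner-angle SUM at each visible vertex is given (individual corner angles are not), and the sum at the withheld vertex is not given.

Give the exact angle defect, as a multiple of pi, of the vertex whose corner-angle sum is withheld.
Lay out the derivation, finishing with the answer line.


V = 6, E = 12, F = 8; chi = V - E + F = 2
Gauss-Bonnet: total defect = 2*pi*chi = 4*pi; visible defects sum to (8/3)*pi

Answer: defect(P0) = (4/3)*pi


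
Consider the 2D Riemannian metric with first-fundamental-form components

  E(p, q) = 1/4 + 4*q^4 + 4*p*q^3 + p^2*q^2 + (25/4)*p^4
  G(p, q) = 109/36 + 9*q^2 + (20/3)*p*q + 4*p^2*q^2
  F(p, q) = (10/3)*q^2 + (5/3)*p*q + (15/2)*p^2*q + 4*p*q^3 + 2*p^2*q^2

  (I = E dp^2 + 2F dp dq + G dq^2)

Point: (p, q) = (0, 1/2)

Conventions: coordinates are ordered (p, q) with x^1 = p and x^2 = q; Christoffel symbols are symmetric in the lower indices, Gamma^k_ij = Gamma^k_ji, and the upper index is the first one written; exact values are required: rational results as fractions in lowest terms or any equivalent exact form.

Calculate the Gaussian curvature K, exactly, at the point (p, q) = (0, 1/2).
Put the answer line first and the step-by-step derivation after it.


Answer: K = -2847/4900

E = 1/2, F = 5/6, G = 95/18, EG - F^2 = 35/18 at the point
E_p = 1/2, E_q = 2, F_p = 4/3, F_q = 10/3, G_p = 10/3, G_q = 9
E_qq = 12, F_pq = 14/3, G_pp = 2
Brioschi: K = (det M1 - det M2) / (EG - F^2)^2 with the standard first/second-derivative matrices M1, M2.
M1 = [[-E_qq/2 + F_pq - G_pp/2, E_p/2, F_p - E_q/2], [F_q - G_p/2, E, F], [G_q/2, F, G]] = [[-7/3, 1/4, 1/3], [5/3, 1/2, 5/6], [9/2, 5/6, 95/18]]; det M1 = -2629/432
M2 = [[0, E_q/2, G_p/2], [E_q/2, E, F], [G_p/2, F, G]] = [[0, 1, 5/3], [1, 1/2, 5/6], [5/3, 5/6, 95/18]]; det M2 = -35/9
det M1 - det M2 = -949/432; K = -949/432 / (35/18)^2 = -2847/4900


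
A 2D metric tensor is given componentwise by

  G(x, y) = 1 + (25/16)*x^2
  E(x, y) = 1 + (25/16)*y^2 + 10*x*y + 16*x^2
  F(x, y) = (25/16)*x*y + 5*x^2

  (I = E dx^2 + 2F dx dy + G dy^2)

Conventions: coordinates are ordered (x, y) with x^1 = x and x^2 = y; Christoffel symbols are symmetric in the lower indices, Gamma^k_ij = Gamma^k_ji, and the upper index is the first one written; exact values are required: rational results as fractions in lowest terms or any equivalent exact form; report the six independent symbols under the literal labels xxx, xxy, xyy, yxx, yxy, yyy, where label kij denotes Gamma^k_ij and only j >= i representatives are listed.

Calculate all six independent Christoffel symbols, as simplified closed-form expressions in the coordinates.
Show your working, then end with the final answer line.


E = 1 + (25/16)*y^2 + 10*x*y + 16*x^2; F = (25/16)*x*y + 5*x^2; G = 1 + (25/16)*x^2
Gamma^k_ij = (1/2) g^{kl} (d_i g_jl + d_j g_il - d_l g_ij), with g^inv = (1/(EG-F^2)) [[G, -F], [-F, E]]
first partials: E_x = 10*y + 32*x, E_y = (25/8)*y + 10*x, F_x = (25/16)*y + 10*x, F_y = (25/16)*x, G_x = (25/8)*x, G_y = 0
D = EG - F^2 = 1 + (25/16)*y^2 + 10*x*y + (281/16)*x^2
expanded: Gamma^x_xx = (G E_x - 2F F_x + F E_y)/(2D), Gamma^x_xy = (G E_y - F G_x)/(2D), Gamma^x_yy = (2G F_y - G G_x - F G_y)/(2D), Gamma^y_xx = (2E F_x - E E_y - F E_x)/(2D), Gamma^y_xy = (E G_x - F E_y)/(2D), Gamma^y_yy = (E G_y - 2F F_y + F G_x)/(2D); substitute and cancel common factors

Answer: Gamma_xxx = (256*x + 80*y)/(281*x^2 + 160*x*y + 25*y^2 + 16), Gamma_xxy = (80*x + 25*y)/(281*x^2 + 160*x*y + 25*y^2 + 16), Gamma_xyy = 0, Gamma_yxx = 80*x/(281*x^2 + 160*x*y + 25*y^2 + 16), Gamma_yxy = 25*x/(281*x^2 + 160*x*y + 25*y^2 + 16), Gamma_yyy = 0


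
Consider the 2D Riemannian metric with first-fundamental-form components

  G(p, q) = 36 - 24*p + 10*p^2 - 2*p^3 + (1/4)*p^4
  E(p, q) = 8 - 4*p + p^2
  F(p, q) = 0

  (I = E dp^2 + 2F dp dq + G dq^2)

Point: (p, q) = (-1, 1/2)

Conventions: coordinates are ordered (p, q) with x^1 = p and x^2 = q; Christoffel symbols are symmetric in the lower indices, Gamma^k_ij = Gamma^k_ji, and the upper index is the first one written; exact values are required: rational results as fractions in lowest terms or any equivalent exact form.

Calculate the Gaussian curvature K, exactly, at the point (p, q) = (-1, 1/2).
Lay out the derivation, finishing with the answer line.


E = 13, F = 0, G = 289/4, EG - F^2 = 3757/4 at the point
E_p = -6, E_q = 0, F_p = 0, F_q = 0, G_p = -51, G_q = 0
E_qq = 0, F_pq = 0, G_pp = 35
Evaluate Brioschi's two determinant matrices M1, M2 and divide by (EG - F^2)^2.
M1 = [[-E_qq/2 + F_pq - G_pp/2, E_p/2, F_p - E_q/2], [F_q - G_p/2, E, F], [G_q/2, F, G]] = [[-35/2, -3, 0], [51/2, 13, 0], [0, 0, 289/4]]; det M1 = -43639/4
M2 = [[0, E_q/2, G_p/2], [E_q/2, E, F], [G_p/2, F, G]] = [[0, 0, -51/2], [0, 13, 0], [-51/2, 0, 289/4]]; det M2 = -33813/4
det M1 - det M2 = -4913/2; K = -4913/2 / (3757/4)^2 = -8/2873

Answer: K = -8/2873


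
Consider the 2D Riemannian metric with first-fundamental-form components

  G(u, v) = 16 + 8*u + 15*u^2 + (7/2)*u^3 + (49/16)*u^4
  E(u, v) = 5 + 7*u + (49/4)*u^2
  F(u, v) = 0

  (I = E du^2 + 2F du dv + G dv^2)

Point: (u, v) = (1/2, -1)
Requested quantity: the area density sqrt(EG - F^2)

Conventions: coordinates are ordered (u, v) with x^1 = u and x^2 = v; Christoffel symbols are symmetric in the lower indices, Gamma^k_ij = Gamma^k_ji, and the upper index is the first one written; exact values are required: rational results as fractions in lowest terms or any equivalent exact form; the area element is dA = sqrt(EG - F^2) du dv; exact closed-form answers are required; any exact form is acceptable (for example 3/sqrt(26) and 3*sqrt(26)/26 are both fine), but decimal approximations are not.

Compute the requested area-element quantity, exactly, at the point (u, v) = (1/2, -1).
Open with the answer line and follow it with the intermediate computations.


Answer: sqrt(EG - F^2) = 79*sqrt(185)/64

E = 185/16, F = 0, G = 6241/256; EG - F^2 = 1154585/4096


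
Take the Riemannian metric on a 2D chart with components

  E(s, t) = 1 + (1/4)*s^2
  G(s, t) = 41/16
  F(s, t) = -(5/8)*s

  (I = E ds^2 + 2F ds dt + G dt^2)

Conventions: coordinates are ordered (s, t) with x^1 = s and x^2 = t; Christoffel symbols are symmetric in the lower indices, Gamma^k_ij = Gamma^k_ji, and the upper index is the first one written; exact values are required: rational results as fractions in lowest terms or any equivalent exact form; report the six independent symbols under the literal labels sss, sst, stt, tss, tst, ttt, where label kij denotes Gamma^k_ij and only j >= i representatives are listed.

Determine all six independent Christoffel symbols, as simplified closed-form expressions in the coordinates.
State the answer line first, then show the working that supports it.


Answer: Gamma_sss = 4*s/(4*s^2 + 41), Gamma_sst = 0, Gamma_stt = 0, Gamma_tss = -10/(4*s^2 + 41), Gamma_tst = 0, Gamma_ttt = 0

E = 1 + (1/4)*s^2; F = -(5/8)*s; G = 41/16
Gamma^k_ij = (1/2) g^{kl} (d_i g_jl + d_j g_il - d_l g_ij), with g^inv = (1/(EG-F^2)) [[G, -F], [-F, E]]
first partials: E_s = (1/2)*s, E_t = 0, F_s = -5/8, F_t = 0, G_s = 0, G_t = 0
D = EG - F^2 = 41/16 + (1/4)*s^2
expanded: Gamma^s_ss = (G E_s - 2F F_s + F E_t)/(2D), Gamma^s_st = (G E_t - F G_s)/(2D), Gamma^s_tt = (2G F_t - G G_s - F G_t)/(2D), Gamma^t_ss = (2E F_s - E E_t - F E_s)/(2D), Gamma^t_st = (E G_s - F E_t)/(2D), Gamma^t_tt = (E G_t - 2F F_t + F G_s)/(2D); substitute and cancel common factors


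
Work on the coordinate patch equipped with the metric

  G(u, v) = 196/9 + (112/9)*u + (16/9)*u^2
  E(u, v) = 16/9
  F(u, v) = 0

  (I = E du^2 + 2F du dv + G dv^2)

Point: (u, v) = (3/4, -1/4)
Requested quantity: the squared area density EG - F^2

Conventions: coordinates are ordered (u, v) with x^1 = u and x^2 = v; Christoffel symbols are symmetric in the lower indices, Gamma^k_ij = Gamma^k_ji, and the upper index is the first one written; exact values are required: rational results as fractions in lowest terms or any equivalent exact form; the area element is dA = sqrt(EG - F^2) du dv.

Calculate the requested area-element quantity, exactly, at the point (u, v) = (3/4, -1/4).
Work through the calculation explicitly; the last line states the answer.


E = 16/9, F = 0, G = 289/9; EG - F^2 = 4624/81

Answer: EG - F^2 = 4624/81


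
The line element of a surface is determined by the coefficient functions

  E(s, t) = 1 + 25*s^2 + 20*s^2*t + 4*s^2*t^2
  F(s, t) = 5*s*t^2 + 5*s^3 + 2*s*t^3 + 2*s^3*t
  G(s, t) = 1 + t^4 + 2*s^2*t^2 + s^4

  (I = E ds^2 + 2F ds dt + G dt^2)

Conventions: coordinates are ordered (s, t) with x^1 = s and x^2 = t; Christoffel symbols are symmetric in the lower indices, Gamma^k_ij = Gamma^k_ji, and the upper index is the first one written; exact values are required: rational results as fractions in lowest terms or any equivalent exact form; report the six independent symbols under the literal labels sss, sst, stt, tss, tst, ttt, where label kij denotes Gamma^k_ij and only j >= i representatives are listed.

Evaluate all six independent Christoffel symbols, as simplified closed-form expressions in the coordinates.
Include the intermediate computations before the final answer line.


E = 1 + 25*s^2 + 20*s^2*t + 4*s^2*t^2; F = 5*s*t^2 + 5*s^3 + 2*s*t^3 + 2*s^3*t; G = 1 + t^4 + 2*s^2*t^2 + s^4
Gamma^k_ij = (1/2) g^{kl} (d_i g_jl + d_j g_il - d_l g_ij), with g^inv = (1/(EG-F^2)) [[G, -F], [-F, E]]
first partials: E_s = 50*s + 40*s*t + 8*s*t^2, E_t = 20*s^2 + 8*s^2*t, F_s = 5*t^2 + 15*s^2 + 2*t^3 + 6*s^2*t, F_t = 10*s*t + 6*s*t^2 + 2*s^3, G_s = 4*s*t^2 + 4*s^3, G_t = 4*t^3 + 4*s^2*t
D = EG - F^2 = 1 + 25*s^2 + 20*s^2*t + t^4 + 6*s^2*t^2 + s^4
expanded: Gamma^s_ss = (G E_s - 2F F_s + F E_t)/(2D), Gamma^s_st = (G E_t - F G_s)/(2D), Gamma^s_tt = (2G F_t - G G_s - F G_t)/(2D), Gamma^t_ss = (2E F_s - E E_t - F E_s)/(2D), Gamma^t_st = (E G_s - F E_t)/(2D), Gamma^t_tt = (E G_t - 2F F_t + F G_s)/(2D); substitute and cancel common factors

Answer: Gamma_sss = (4*s*t^2 + 20*s*t + 25*s)/(s^4 + 6*s^2*t^2 + 20*s^2*t + 25*s^2 + t^4 + 1), Gamma_sst = (4*s^2*t + 10*s^2)/(s^4 + 6*s^2*t^2 + 20*s^2*t + 25*s^2 + t^4 + 1), Gamma_stt = (4*s*t^2 + 10*s*t)/(s^4 + 6*s^2*t^2 + 20*s^2*t + 25*s^2 + t^4 + 1), Gamma_tss = (2*s^2*t + 5*s^2 + 2*t^3 + 5*t^2)/(s^4 + 6*s^2*t^2 + 20*s^2*t + 25*s^2 + t^4 + 1), Gamma_tst = (2*s^3 + 2*s*t^2)/(s^4 + 6*s^2*t^2 + 20*s^2*t + 25*s^2 + t^4 + 1), Gamma_ttt = (2*s^2*t + 2*t^3)/(s^4 + 6*s^2*t^2 + 20*s^2*t + 25*s^2 + t^4 + 1)


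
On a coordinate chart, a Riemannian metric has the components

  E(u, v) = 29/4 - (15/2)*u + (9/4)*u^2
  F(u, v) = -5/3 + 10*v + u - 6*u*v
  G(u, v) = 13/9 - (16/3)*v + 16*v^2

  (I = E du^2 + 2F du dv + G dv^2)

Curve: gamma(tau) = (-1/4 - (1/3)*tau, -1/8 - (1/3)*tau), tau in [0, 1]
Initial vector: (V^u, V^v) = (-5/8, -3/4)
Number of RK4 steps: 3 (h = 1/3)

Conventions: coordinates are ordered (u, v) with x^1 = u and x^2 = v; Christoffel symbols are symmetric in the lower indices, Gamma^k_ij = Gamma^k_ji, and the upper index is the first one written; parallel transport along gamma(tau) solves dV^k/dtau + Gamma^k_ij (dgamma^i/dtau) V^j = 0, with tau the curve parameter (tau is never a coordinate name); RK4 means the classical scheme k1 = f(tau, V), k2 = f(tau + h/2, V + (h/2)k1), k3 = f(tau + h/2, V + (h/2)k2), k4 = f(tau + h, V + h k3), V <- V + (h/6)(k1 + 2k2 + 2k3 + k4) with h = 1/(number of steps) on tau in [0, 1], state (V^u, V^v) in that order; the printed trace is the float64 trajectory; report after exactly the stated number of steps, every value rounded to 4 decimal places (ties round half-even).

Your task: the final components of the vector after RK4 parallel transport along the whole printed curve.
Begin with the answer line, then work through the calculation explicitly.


Answer: V^u = -0.7596, V^v = -0.6742

gamma'(tau) = (-1/3, -1/3); f(tau, V)^k = -Gamma^k_ij(gamma(tau)) gamma'^i(tau) V^j; h = 1/3; intermediate values shown to 6 dp
curve data and Christoffel symbols at the stage parameters:
  tau = 0.000000: gamma = (-0.250000, -0.125000), gamma' = (-0.333333, -0.333333); Gamma_uuu = -0.405816, Gamma_uuv = 0.000000, Gamma_uvv = 1.082176, Gamma_vuu = 0.164679, Gamma_vuv = 0.000000, Gamma_vvv = -0.439144
  tau = 0.166667: gamma = (-0.305556, -0.180556), gamma' = (-0.333333, -0.333333); Gamma_uuu = -0.379899, Gamma_uuv = 0.000000, Gamma_uvv = 1.013063, Gamma_vuu = 0.178356, Gamma_vuv = 0.000000, Gamma_vvv = -0.475616
  tau = 0.333333: gamma = (-0.361111, -0.236111), gamma' = (-0.333333, -0.333333); Gamma_uuu = -0.355130, Gamma_uuv = 0.000000, Gamma_uvv = 0.947013, Gamma_vuu = 0.188105, Gamma_vuv = 0.000000, Gamma_vvv = -0.501614
  tau = 0.500000: gamma = (-0.416667, -0.291667), gamma' = (-0.333333, -0.333333); Gamma_uuu = -0.331818, Gamma_uuv = 0.000000, Gamma_uvv = 0.884847, Gamma_vuu = 0.194666, Gamma_vuv = 0.000000, Gamma_vvv = -0.519110
  tau = 0.666667: gamma = (-0.472222, -0.347222), gamma' = (-0.333333, -0.333333); Gamma_uuu = -0.310110, Gamma_uuv = 0.000000, Gamma_uvv = 0.826959, Gamma_vuu = 0.198685, Gamma_vuv = 0.000000, Gamma_vvv = -0.529826
  tau = 0.833333: gamma = (-0.527778, -0.402778), gamma' = (-0.333333, -0.333333); Gamma_uuu = -0.290043, Gamma_uuv = 0.000000, Gamma_uvv = 0.773448, Gamma_vuu = 0.200705, Gamma_vuv = 0.000000, Gamma_vvv = -0.535213
  tau = 1.000000: gamma = (-0.583333, -0.458333), gamma' = (-0.333333, -0.333333); Gamma_uuu = -0.271584, Gamma_uuv = 0.000000, Gamma_uvv = 0.724225, Gamma_vuu = 0.201174, Gamma_vuv = 0.000000, Gamma_vvv = -0.536463
step 0: V^u = -0.6250, V^v = -0.7500
step 1: k1 = (-0.185999, 0.075478), k2 = (-0.165947, 0.077909), k3 = (-0.166233, 0.078044), k4 = (-0.147996, 0.078391); V <- V + (h/6)(k1 + 2k2 + 2k3 + k4): V^u = -0.6805, V^v = -0.7241
step 2: k1 = (-0.148034, 0.078411), k2 = (-0.131733, 0.077283), k3 = (-0.132089, 0.077492), k4 = (-0.117596, 0.075343); V <- V + (h/6)(k1 + 2k2 + 2k3 + k4): V^u = -0.7245, V^v = -0.6984
step 3: k1 = (-0.117617, 0.075356), k2 = (-0.104873, 0.072570), k3 = (-0.105198, 0.072795), k4 = (-0.093973, 0.069609); V <- V + (h/6)(k1 + 2k2 + 2k3 + k4): V^u = -0.7596, V^v = -0.6742


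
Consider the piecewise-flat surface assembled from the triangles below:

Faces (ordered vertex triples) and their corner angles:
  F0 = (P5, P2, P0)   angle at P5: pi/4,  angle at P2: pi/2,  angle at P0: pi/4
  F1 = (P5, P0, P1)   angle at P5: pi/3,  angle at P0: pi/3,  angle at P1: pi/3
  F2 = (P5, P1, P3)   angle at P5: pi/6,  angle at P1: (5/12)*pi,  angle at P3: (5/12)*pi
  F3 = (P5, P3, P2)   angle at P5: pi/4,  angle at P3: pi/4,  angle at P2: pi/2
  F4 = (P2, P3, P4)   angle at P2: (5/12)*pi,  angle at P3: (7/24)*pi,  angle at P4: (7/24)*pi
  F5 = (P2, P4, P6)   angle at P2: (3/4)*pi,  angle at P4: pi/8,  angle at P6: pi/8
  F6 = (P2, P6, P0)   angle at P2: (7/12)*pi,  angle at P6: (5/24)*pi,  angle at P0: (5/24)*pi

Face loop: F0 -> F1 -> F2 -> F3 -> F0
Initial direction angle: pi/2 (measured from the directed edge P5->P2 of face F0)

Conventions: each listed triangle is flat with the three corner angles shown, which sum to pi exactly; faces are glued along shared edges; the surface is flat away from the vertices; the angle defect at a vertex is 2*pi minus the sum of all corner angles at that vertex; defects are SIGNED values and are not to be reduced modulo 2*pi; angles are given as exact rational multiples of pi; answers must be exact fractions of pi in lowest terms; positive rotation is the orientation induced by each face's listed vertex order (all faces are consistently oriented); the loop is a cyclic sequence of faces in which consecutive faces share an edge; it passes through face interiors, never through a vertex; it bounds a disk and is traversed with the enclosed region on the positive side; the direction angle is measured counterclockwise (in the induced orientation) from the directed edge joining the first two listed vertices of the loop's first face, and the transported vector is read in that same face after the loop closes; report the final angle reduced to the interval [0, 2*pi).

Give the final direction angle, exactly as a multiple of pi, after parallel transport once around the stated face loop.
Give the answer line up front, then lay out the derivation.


Answer: final direction angle = (3/2)*pi

enclosed vertex P5: corner angles sum to pi, defect = 2*pi - pi = pi
the final direction is the initial angle plus the enclosed defects, taken mod 2*pi in the induced orientation
final angle = pi/2 + pi = (3/2)*pi (mod 2*pi)


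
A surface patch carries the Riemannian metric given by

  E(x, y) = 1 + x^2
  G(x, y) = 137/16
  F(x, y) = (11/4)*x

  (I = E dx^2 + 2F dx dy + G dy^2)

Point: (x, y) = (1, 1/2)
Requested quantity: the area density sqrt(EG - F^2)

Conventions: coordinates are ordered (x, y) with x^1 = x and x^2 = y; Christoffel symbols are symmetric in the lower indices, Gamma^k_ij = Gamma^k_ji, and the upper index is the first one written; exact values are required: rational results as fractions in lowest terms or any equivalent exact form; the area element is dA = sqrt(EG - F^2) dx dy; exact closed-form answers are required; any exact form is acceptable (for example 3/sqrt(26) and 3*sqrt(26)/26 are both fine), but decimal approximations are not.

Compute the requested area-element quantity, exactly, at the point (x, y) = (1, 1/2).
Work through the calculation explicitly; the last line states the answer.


E = 2, F = 11/4, G = 137/16; EG - F^2 = 153/16

Answer: sqrt(EG - F^2) = 3*sqrt(17)/4


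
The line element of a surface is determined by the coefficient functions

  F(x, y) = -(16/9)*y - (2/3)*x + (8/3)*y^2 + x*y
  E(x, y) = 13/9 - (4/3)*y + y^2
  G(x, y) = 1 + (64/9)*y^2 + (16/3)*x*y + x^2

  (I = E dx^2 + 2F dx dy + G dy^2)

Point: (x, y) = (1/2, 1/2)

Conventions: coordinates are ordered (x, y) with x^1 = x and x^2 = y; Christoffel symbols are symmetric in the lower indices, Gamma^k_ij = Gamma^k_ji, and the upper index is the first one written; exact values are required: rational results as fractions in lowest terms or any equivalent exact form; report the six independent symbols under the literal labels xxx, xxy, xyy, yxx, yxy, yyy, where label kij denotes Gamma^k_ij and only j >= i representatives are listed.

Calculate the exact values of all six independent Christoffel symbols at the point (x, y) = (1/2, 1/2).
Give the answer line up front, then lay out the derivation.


Answer: Gamma_xxx = 0, Gamma_xxy = -3/79, Gamma_xyy = -8/79, Gamma_yxx = 0, Gamma_yxy = 33/79, Gamma_yyy = 88/79

E = 37/36, F = -11/36, G = 157/36 at the point
E_x = 0, E_y = -1/3, F_x = -1/6, F_y = 25/18, G_x = 11/3, G_y = 88/9
EG - F^2 = 79/18;  g^inv = (18/79) * [[157/36, 11/36], [11/36, 37/36]]
first-kind symbols [ij,l] = (1/2)(d_i g_jl + d_j g_il - d_l g_ij): [xx,x] = E_x/2 = 0, [xx,y] = F_x - E_y/2 = 0, [xy,x] = E_y/2 = -1/6, [xy,y] = G_x/2 = 11/6, [yy,x] = F_y - G_x/2 = -4/9, [yy,y] = G_y/2 = 44/9
Gamma^x_ij = (G*[ij,x] - F*[ij,y])/(EG - F^2), Gamma^y_ij = (E*[ij,y] - F*[ij,x])/(EG - F^2)


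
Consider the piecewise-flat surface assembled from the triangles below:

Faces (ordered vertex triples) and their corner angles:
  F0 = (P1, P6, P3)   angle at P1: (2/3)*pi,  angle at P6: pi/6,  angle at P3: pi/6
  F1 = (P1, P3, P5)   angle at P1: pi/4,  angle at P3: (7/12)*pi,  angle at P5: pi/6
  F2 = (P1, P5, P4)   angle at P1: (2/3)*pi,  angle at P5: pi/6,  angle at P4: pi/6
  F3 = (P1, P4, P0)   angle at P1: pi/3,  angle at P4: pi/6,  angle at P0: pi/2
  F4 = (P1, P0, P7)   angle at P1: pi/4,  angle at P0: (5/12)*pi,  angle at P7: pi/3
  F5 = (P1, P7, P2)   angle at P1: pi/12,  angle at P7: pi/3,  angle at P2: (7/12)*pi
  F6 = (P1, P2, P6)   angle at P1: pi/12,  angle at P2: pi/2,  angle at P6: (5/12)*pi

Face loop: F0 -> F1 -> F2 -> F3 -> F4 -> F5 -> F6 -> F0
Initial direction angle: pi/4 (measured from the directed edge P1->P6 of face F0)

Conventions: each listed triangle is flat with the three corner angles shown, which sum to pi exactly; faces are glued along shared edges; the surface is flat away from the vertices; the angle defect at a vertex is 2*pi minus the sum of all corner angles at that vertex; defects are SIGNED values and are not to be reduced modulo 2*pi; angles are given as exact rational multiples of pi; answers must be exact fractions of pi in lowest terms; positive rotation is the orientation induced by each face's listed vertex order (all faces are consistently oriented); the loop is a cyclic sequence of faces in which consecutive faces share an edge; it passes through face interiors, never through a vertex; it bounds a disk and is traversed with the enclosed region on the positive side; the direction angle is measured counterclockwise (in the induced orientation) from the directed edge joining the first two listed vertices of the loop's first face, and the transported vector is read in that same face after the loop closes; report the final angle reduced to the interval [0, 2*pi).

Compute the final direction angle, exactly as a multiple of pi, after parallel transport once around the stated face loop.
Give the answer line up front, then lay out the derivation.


Answer: final direction angle = (23/12)*pi

enclosed vertex P1: corner angles sum to (7/3)*pi, defect = 2*pi - (7/3)*pi = -pi/3
adding the enclosed defects to the starting angle (mod 2*pi, induced orientation) gives the holonomy
final angle = pi/4 - pi/3 = (23/12)*pi (mod 2*pi)


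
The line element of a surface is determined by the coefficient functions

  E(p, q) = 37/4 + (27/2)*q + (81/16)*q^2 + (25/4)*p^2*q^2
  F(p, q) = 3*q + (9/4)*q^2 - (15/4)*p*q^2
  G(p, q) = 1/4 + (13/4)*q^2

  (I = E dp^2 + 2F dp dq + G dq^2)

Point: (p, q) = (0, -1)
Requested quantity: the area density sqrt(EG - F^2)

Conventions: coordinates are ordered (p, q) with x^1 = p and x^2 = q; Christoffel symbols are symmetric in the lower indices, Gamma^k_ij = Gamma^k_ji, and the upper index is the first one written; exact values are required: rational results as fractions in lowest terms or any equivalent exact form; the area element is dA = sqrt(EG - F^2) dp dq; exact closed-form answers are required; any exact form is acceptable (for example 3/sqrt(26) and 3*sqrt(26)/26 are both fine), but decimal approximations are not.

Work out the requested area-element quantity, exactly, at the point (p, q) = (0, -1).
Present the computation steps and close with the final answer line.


E = 13/16, F = -3/4, G = 7/2; EG - F^2 = 73/32

Answer: sqrt(EG - F^2) = sqrt(146)/8


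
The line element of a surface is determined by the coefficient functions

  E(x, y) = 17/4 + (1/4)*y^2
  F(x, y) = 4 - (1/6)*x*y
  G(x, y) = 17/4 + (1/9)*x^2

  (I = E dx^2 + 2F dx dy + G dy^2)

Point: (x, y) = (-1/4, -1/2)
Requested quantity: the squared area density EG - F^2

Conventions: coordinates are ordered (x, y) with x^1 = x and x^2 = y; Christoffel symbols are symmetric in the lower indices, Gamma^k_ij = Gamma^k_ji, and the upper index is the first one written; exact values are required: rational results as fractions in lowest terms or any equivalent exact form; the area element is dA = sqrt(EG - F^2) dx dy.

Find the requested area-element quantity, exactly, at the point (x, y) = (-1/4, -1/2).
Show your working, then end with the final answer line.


E = 69/16, F = 191/48, G = 613/144; EG - F^2 = 727/288

Answer: EG - F^2 = 727/288


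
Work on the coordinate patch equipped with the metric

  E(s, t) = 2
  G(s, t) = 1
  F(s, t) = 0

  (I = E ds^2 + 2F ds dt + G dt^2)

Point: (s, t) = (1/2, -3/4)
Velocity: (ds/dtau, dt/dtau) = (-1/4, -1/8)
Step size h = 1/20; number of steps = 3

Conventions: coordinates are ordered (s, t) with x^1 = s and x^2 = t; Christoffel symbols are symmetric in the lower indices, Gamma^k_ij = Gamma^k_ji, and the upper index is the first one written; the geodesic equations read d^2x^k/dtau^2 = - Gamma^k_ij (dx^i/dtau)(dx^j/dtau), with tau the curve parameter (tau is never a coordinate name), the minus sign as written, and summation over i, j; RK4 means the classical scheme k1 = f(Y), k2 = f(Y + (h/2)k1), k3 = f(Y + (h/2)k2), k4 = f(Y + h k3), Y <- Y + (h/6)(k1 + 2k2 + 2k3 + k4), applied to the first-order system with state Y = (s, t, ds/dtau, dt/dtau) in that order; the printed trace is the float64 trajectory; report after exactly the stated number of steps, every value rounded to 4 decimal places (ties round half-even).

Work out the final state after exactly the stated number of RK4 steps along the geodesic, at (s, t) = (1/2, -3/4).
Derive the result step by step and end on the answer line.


f(Y) = (ds/dtau, dt/dtau, -Gamma^s_ij Y'^i Y'^j, -Gamma^t_ij Y'^i Y'^j) with the Gammas evaluated at the stage position; h = 0.050000; intermediate values shown to 6 dp
step 0: s = 0.5000, t = -0.7500, ds/dtau = -0.2500, dt/dtau = -0.1250
step 1:
  k1: at (s, t) = (0.500000, -0.750000), (ds/dtau, dt/dtau) = (-0.250000, -0.125000); Gamma_sss = 0.000000, Gamma_sst = 0.000000, Gamma_stt = 0.000000, Gamma_tss = 0.000000, Gamma_tst = 0.000000, Gamma_ttt = 0.000000; k1 = (-0.250000, -0.125000, 0.000000, 0.000000)
  k2: at (s, t) = (0.493750, -0.753125), (ds/dtau, dt/dtau) = (-0.250000, -0.125000); Gamma_sss = 0.000000, Gamma_sst = 0.000000, Gamma_stt = 0.000000, Gamma_tss = 0.000000, Gamma_tst = 0.000000, Gamma_ttt = 0.000000; k2 = (-0.250000, -0.125000, 0.000000, 0.000000)
  k3: at (s, t) = (0.493750, -0.753125), (ds/dtau, dt/dtau) = (-0.250000, -0.125000); Gamma_sss = 0.000000, Gamma_sst = 0.000000, Gamma_stt = 0.000000, Gamma_tss = 0.000000, Gamma_tst = 0.000000, Gamma_ttt = 0.000000; k3 = (-0.250000, -0.125000, 0.000000, 0.000000)
  k4: at (s, t) = (0.487500, -0.756250), (ds/dtau, dt/dtau) = (-0.250000, -0.125000); Gamma_sss = 0.000000, Gamma_sst = 0.000000, Gamma_stt = 0.000000, Gamma_tss = 0.000000, Gamma_tst = 0.000000, Gamma_ttt = 0.000000; k4 = (-0.250000, -0.125000, 0.000000, 0.000000)
  Y <- Y + (h/6)(k1 + 2k2 + 2k3 + k4): s = 0.4875, t = -0.7562, ds/dtau = -0.2500, dt/dtau = -0.1250
step 2:
  k1: at (s, t) = (0.487500, -0.756250), (ds/dtau, dt/dtau) = (-0.250000, -0.125000); Gamma_sss = 0.000000, Gamma_sst = 0.000000, Gamma_stt = 0.000000, Gamma_tss = 0.000000, Gamma_tst = 0.000000, Gamma_ttt = 0.000000; k1 = (-0.250000, -0.125000, 0.000000, 0.000000)
  k2: at (s, t) = (0.481250, -0.759375), (ds/dtau, dt/dtau) = (-0.250000, -0.125000); Gamma_sss = 0.000000, Gamma_sst = 0.000000, Gamma_stt = 0.000000, Gamma_tss = 0.000000, Gamma_tst = 0.000000, Gamma_ttt = 0.000000; k2 = (-0.250000, -0.125000, 0.000000, 0.000000)
  k3: at (s, t) = (0.481250, -0.759375), (ds/dtau, dt/dtau) = (-0.250000, -0.125000); Gamma_sss = 0.000000, Gamma_sst = 0.000000, Gamma_stt = 0.000000, Gamma_tss = 0.000000, Gamma_tst = 0.000000, Gamma_ttt = 0.000000; k3 = (-0.250000, -0.125000, 0.000000, 0.000000)
  k4: at (s, t) = (0.475000, -0.762500), (ds/dtau, dt/dtau) = (-0.250000, -0.125000); Gamma_sss = 0.000000, Gamma_sst = 0.000000, Gamma_stt = 0.000000, Gamma_tss = 0.000000, Gamma_tst = 0.000000, Gamma_ttt = 0.000000; k4 = (-0.250000, -0.125000, 0.000000, 0.000000)
  Y <- Y + (h/6)(k1 + 2k2 + 2k3 + k4): s = 0.4750, t = -0.7625, ds/dtau = -0.2500, dt/dtau = -0.1250
step 3:
  k1: at (s, t) = (0.475000, -0.762500), (ds/dtau, dt/dtau) = (-0.250000, -0.125000); Gamma_sss = 0.000000, Gamma_sst = 0.000000, Gamma_stt = 0.000000, Gamma_tss = 0.000000, Gamma_tst = 0.000000, Gamma_ttt = 0.000000; k1 = (-0.250000, -0.125000, 0.000000, 0.000000)
  k2: at (s, t) = (0.468750, -0.765625), (ds/dtau, dt/dtau) = (-0.250000, -0.125000); Gamma_sss = 0.000000, Gamma_sst = 0.000000, Gamma_stt = 0.000000, Gamma_tss = 0.000000, Gamma_tst = 0.000000, Gamma_ttt = 0.000000; k2 = (-0.250000, -0.125000, 0.000000, 0.000000)
  k3: at (s, t) = (0.468750, -0.765625), (ds/dtau, dt/dtau) = (-0.250000, -0.125000); Gamma_sss = 0.000000, Gamma_sst = 0.000000, Gamma_stt = 0.000000, Gamma_tss = 0.000000, Gamma_tst = 0.000000, Gamma_ttt = 0.000000; k3 = (-0.250000, -0.125000, 0.000000, 0.000000)
  k4: at (s, t) = (0.462500, -0.768750), (ds/dtau, dt/dtau) = (-0.250000, -0.125000); Gamma_sss = 0.000000, Gamma_sst = 0.000000, Gamma_stt = 0.000000, Gamma_tss = 0.000000, Gamma_tst = 0.000000, Gamma_ttt = 0.000000; k4 = (-0.250000, -0.125000, 0.000000, 0.000000)
  Y <- Y + (h/6)(k1 + 2k2 + 2k3 + k4): s = 0.4625, t = -0.7687, ds/dtau = -0.2500, dt/dtau = -0.1250

Answer: s = 0.4625, t = -0.7687, ds/dtau = -0.2500, dt/dtau = -0.1250


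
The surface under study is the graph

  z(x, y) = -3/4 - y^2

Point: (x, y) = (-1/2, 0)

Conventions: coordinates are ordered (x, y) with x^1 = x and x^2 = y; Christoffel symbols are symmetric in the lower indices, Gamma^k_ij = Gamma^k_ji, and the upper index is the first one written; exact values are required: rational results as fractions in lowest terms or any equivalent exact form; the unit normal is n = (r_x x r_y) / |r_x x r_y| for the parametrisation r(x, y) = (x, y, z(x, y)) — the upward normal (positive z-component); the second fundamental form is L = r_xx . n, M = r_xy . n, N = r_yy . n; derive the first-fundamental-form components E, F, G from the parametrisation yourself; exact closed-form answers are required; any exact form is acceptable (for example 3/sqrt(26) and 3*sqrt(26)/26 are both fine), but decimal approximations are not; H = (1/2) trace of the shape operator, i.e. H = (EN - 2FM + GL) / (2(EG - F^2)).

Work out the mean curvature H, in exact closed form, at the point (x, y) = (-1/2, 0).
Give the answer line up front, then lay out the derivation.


Answer: H = -1

z_x = 0, z_y = 0, z_xx = 0, z_xy = 0, z_yy = -2
E = 1, F = 0, G = 1; answer radicand W^2 = 1
unnormalised second-form numerators: l = 0, m = 0, n = -2; L = l/sqrt(1), and similarly M = m/sqrt(W^2), N = n/sqrt(W^2)
H = (E*n - 2*F*m + G*l) / (2*(EG - F^2)*sqrt(W^2)); E*n - 2*F*m + G*l = -2, EG - F^2 = 1, so H = (-1)/sqrt(1)


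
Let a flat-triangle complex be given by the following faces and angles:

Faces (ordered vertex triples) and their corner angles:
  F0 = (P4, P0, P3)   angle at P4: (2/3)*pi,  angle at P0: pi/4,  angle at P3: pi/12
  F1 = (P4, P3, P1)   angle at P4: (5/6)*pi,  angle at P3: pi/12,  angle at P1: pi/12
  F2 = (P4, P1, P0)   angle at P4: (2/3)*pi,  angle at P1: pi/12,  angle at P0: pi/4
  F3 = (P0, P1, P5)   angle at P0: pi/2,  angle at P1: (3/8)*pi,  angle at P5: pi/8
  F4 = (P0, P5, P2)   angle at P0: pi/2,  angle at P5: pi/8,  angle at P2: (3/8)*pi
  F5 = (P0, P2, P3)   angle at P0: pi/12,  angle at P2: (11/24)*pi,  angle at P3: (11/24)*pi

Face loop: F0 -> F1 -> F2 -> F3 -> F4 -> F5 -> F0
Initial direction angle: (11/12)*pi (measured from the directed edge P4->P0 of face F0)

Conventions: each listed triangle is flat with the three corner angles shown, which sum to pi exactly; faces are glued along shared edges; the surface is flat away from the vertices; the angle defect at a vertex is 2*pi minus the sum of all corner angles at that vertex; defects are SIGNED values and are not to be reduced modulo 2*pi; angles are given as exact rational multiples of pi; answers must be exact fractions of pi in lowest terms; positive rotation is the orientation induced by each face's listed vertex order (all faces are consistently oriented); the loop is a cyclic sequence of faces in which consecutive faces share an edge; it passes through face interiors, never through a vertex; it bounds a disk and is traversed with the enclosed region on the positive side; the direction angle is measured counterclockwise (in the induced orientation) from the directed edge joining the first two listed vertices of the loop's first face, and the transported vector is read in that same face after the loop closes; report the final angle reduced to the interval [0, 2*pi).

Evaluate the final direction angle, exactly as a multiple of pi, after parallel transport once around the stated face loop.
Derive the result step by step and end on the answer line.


enclosed vertex P0: corner angles sum to (19/12)*pi, defect = 2*pi - (19/12)*pi = (5/12)*pi
enclosed vertex P4: corner angles sum to (13/6)*pi, defect = 2*pi - (13/6)*pi = -pi/6
the rotation equals the total enclosed defect, so the final angle is initial + defects (mod 2*pi)
final angle = (11/12)*pi + pi/4 = (7/6)*pi (mod 2*pi)

Answer: final direction angle = (7/6)*pi


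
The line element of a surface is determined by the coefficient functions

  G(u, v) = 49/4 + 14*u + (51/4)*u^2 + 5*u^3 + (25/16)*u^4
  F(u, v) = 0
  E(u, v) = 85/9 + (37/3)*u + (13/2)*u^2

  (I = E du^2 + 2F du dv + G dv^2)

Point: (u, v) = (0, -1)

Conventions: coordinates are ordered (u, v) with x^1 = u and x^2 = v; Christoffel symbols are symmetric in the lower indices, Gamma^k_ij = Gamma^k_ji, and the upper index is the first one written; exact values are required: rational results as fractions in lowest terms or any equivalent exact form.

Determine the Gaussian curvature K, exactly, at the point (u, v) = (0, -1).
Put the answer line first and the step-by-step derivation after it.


Answer: K = -261/7225

E = 85/9, F = 0, G = 49/4, EG - F^2 = 4165/36 at the point
E_u = 37/3, E_v = 0, F_u = 0, F_v = 0, G_u = 14, G_v = 0
E_vv = 0, F_uv = 0, G_uu = 51/2
Evaluate Brioschi's two determinant matrices M1, M2 and divide by (EG - F^2)^2.
M1 = [[-E_vv/2 + F_uv - G_uu/2, E_u/2, F_u - E_v/2], [F_v - G_u/2, E, F], [G_v/2, F, G]] = [[-51/4, 37/6, 0], [-7, 85/9, 0], [0, 0, 49/4]]; det M1 = -15141/16
M2 = [[0, E_v/2, G_u/2], [E_v/2, E, F], [G_u/2, F, G]] = [[0, 0, 7], [0, 85/9, 0], [7, 0, 49/4]]; det M2 = -4165/9
det M1 - det M2 = -69629/144; K = -69629/144 / (4165/36)^2 = -261/7225


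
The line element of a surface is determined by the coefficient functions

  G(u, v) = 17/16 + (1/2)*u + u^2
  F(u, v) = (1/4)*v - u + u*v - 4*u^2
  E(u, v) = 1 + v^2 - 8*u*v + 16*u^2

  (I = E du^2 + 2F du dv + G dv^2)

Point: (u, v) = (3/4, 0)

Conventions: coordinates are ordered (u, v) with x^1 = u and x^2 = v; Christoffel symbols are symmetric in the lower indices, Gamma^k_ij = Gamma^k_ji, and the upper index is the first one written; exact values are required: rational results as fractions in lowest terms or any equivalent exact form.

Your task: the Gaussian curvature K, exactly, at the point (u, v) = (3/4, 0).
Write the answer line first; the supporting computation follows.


Answer: K = -1/121

E = 10, F = -3, G = 2, EG - F^2 = 11 at the point
E_u = 24, E_v = -6, F_u = -7, F_v = 1, G_u = 2, G_v = 0
E_vv = 2, F_uv = 1, G_uu = 2
Apply the Brioschi formula K = (det M1 - det M2)/(EG - F^2)^2 over the derivative matrices of E, F, G.
M1 = [[-E_vv/2 + F_uv - G_uu/2, E_u/2, F_u - E_v/2], [F_v - G_u/2, E, F], [G_v/2, F, G]] = [[-1, 12, -4], [0, 10, -3], [0, -3, 2]]; det M1 = -11
M2 = [[0, E_v/2, G_u/2], [E_v/2, E, F], [G_u/2, F, G]] = [[0, -3, 1], [-3, 10, -3], [1, -3, 2]]; det M2 = -10
det M1 - det M2 = -1; K = -1 / (11)^2 = -1/121


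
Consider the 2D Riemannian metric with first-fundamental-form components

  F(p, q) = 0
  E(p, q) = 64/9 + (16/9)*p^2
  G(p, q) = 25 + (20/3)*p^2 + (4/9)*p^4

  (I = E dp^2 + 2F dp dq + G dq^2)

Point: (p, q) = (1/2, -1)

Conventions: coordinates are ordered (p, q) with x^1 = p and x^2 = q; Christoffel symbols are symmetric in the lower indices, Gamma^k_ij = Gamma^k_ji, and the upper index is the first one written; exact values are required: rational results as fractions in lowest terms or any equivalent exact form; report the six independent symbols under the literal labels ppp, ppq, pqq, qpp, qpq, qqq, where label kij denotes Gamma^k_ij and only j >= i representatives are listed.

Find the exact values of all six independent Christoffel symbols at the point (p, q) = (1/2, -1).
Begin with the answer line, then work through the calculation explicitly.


Answer: Gamma_ppp = 2/17, Gamma_ppq = 0, Gamma_pqq = -31/68, Gamma_qpp = 0, Gamma_qpq = 4/31, Gamma_qqq = 0

E = 68/9, F = 0, G = 961/36 at the point
E_p = 16/9, E_q = 0, F_p = 0, F_q = 0, G_p = 62/9, G_q = 0
EG - F^2 = 16337/81;  g^inv = (81/16337) * [[961/36, 0], [0, 68/9]]
first-kind symbols [ij,l] = (1/2)(d_i g_jl + d_j g_il - d_l g_ij): [pp,p] = E_p/2 = 8/9, [pp,q] = F_p - E_q/2 = 0, [pq,p] = E_q/2 = 0, [pq,q] = G_p/2 = 31/9, [qq,p] = F_q - G_p/2 = -31/9, [qq,q] = G_q/2 = 0
Gamma^p_ij = (G*[ij,p] - F*[ij,q])/(EG - F^2), Gamma^q_ij = (E*[ij,q] - F*[ij,p])/(EG - F^2)


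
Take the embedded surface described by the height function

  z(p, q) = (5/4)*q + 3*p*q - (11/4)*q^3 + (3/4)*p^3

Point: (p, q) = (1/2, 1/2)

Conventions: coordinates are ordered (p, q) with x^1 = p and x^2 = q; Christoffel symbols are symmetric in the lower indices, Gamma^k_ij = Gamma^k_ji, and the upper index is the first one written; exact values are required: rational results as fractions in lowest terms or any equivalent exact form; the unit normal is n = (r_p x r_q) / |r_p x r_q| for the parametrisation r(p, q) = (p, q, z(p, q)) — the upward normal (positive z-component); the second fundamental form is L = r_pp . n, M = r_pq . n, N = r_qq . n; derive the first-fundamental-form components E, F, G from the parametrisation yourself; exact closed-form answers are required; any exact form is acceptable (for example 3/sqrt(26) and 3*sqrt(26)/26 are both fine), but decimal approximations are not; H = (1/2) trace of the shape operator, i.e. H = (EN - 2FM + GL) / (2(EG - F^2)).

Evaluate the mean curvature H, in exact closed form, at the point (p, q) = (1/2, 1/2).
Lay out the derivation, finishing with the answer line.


z_p = 33/16, z_q = 11/16, z_pp = 9/4, z_pq = 3, z_qq = -33/4
E = 1345/256, F = 363/256, G = 377/256; answer radicand W^2 = 733/128
unnormalised second-form numerators: l = 9/4, m = 3, n = -33/4; L = l/sqrt(733/128), and similarly M = m/sqrt(W^2), N = n/sqrt(W^2)
H = (E*n - 2*F*m + G*l) / (2*(EG - F^2)*sqrt(W^2)); E*n - 2*F*m + G*l = -6213/128, EG - F^2 = 733/128, so H = (-6213/1466)/sqrt(733/128)

Answer: H = -24852*sqrt(1466)/537289


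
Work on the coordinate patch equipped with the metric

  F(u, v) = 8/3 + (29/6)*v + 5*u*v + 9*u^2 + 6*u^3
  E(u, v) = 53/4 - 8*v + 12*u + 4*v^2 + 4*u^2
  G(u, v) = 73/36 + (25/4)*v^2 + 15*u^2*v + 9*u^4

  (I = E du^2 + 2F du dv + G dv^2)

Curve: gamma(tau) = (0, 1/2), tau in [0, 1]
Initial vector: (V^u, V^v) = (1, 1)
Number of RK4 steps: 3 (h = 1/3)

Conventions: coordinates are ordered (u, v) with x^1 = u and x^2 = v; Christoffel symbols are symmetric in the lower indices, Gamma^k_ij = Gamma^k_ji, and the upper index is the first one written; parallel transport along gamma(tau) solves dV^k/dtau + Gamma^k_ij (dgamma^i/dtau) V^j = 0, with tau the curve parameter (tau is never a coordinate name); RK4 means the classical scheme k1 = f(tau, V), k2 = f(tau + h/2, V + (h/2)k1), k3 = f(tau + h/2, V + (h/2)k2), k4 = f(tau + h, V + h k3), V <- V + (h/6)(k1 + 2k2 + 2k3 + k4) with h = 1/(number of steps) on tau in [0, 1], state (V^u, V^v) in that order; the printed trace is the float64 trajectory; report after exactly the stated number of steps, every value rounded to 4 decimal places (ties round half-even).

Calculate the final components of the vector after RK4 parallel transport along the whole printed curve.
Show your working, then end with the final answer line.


gamma'(tau) = (0, 0); f(tau, V)^k = -Gamma^k_ij(gamma(tau)) gamma'^i(tau) V^j; h = 1/3; intermediate values shown to 6 dp
curve data and Christoffel symbols at the stage parameters:
  tau = 0.000000: gamma = (0.000000, 0.500000), gamma' = (0.000000, 0.000000); Gamma_uuu = -0.121654, Gamma_uuv = -0.655156, Gamma_uvv = 0.133904, Gamma_vuu = 1.425630, Gamma_vuv = 0.927610, Gamma_vvv = 0.680817
  tau = 0.166667: gamma = (0.000000, 0.500000), gamma' = (0.000000, 0.000000); Gamma_uuu = -0.121654, Gamma_uuv = -0.655156, Gamma_uvv = 0.133904, Gamma_vuu = 1.425630, Gamma_vuv = 0.927610, Gamma_vvv = 0.680817
  tau = 0.333333: gamma = (0.000000, 0.500000), gamma' = (0.000000, 0.000000); Gamma_uuu = -0.121654, Gamma_uuv = -0.655156, Gamma_uvv = 0.133904, Gamma_vuu = 1.425630, Gamma_vuv = 0.927610, Gamma_vvv = 0.680817
  tau = 0.500000: gamma = (0.000000, 0.500000), gamma' = (0.000000, 0.000000); Gamma_uuu = -0.121654, Gamma_uuv = -0.655156, Gamma_uvv = 0.133904, Gamma_vuu = 1.425630, Gamma_vuv = 0.927610, Gamma_vvv = 0.680817
  tau = 0.666667: gamma = (0.000000, 0.500000), gamma' = (0.000000, 0.000000); Gamma_uuu = -0.121654, Gamma_uuv = -0.655156, Gamma_uvv = 0.133904, Gamma_vuu = 1.425630, Gamma_vuv = 0.927610, Gamma_vvv = 0.680817
  tau = 0.833333: gamma = (0.000000, 0.500000), gamma' = (0.000000, 0.000000); Gamma_uuu = -0.121654, Gamma_uuv = -0.655156, Gamma_uvv = 0.133904, Gamma_vuu = 1.425630, Gamma_vuv = 0.927610, Gamma_vvv = 0.680817
  tau = 1.000000: gamma = (0.000000, 0.500000), gamma' = (0.000000, 0.000000); Gamma_uuu = -0.121654, Gamma_uuv = -0.655156, Gamma_uvv = 0.133904, Gamma_vuu = 1.425630, Gamma_vuv = 0.927610, Gamma_vvv = 0.680817
step 0: V^u = 1.0000, V^v = 1.0000
step 1: k1 = (0.000000, 0.000000), k2 = (0.000000, 0.000000), k3 = (0.000000, 0.000000), k4 = (0.000000, 0.000000); V <- V + (h/6)(k1 + 2k2 + 2k3 + k4): V^u = 1.0000, V^v = 1.0000
step 2: k1 = (0.000000, 0.000000), k2 = (0.000000, 0.000000), k3 = (0.000000, 0.000000), k4 = (0.000000, 0.000000); V <- V + (h/6)(k1 + 2k2 + 2k3 + k4): V^u = 1.0000, V^v = 1.0000
step 3: k1 = (0.000000, 0.000000), k2 = (0.000000, 0.000000), k3 = (0.000000, 0.000000), k4 = (0.000000, 0.000000); V <- V + (h/6)(k1 + 2k2 + 2k3 + k4): V^u = 1.0000, V^v = 1.0000

Answer: V^u = 1.0000, V^v = 1.0000
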